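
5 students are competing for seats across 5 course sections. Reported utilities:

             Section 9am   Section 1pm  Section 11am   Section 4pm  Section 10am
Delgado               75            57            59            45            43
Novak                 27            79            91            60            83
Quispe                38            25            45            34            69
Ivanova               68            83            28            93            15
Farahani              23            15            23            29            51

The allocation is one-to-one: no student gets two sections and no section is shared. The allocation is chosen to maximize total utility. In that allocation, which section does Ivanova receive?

Optimal: Delgado→Section 9am (75 points), Novak→Section 11am (91 points), Quispe→Section 10am (69 points), Ivanova→Section 1pm (83 points), Farahani→Section 4pm (29 points) — total 75+91+69+83+29 = 347 points.
Max-entry greedy (repeatedly take the single best remaining cell) gives 343 points, worse by 4.
Swapping Ivanova↔Quispe (Ivanova→Section 10am 15 points, Quispe→Section 1pm 25 points) loses 112.
Every other assignment is strictly worse.
Ivanova's own top section is Section 4pm (93 points), but forcing Ivanova→Section 4pm and reassigning the rest optimally gives only 343 points — worse by 4.

Ivanova receives Section 1pm.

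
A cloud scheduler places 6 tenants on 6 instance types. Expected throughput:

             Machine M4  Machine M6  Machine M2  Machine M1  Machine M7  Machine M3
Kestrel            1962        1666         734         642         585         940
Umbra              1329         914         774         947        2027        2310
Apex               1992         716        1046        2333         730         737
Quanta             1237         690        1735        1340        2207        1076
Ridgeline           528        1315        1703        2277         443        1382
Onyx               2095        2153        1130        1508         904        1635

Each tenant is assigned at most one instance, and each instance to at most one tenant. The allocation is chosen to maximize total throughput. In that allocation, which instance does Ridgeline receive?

Ridgeline receives Machine M2.

Optimal: Kestrel→Machine M4 (1962 ops/s), Umbra→Machine M3 (2310 ops/s), Apex→Machine M1 (2333 ops/s), Quanta→Machine M7 (2207 ops/s), Ridgeline→Machine M2 (1703 ops/s), Onyx→Machine M6 (2153 ops/s) — total 1962+2310+2333+2207+1703+2153 = 12668 ops/s.
Column-greedy (each instance in turn goes to its best remaining tenant) gives 11238 ops/s, worse by 1430.
Ridgeline's own top instance is Machine M1 (2277 ops/s), but forcing Ridgeline→Machine M1 and reassigning the rest optimally gives only 11955 ops/s — worse by 713.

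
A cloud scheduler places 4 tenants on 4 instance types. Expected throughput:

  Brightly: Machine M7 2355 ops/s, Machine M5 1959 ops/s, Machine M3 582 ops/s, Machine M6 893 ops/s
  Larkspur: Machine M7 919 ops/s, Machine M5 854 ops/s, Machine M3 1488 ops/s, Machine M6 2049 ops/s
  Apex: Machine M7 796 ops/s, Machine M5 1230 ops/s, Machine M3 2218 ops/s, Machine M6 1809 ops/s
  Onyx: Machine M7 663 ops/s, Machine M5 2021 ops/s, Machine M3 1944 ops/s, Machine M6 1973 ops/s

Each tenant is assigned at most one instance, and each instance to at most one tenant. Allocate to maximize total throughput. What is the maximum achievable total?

This is a one-to-one assignment (maximum-weight bipartite matching).
Optimal: Brightly→Machine M7 (2355 ops/s), Larkspur→Machine M6 (2049 ops/s), Apex→Machine M3 (2218 ops/s), Onyx→Machine M5 (2021 ops/s) — total 2355+2049+2218+2021 = 8643 ops/s.
Next-best assignment: Brightly→Machine M7, Larkspur→Machine M3, Apex→Machine M6, Onyx→Machine M5 = 7673 ops/s.
No other one-to-one assignment exceeds 8643 ops/s.

Max total: 8643 ops/s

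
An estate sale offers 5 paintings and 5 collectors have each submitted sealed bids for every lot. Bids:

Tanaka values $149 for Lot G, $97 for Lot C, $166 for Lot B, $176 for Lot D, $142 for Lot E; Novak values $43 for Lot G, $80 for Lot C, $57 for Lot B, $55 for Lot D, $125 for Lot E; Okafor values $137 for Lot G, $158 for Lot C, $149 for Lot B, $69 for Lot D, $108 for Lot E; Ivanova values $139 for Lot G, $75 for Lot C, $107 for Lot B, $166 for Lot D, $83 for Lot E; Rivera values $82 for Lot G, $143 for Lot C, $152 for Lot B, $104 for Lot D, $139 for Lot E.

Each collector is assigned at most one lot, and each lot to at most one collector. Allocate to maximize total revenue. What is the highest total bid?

Treat this as an assignment problem: match each collector to one lot.
Optimal: Tanaka→Lot G ($149), Novak→Lot E ($125), Okafor→Lot C ($158), Ivanova→Lot D ($166), Rivera→Lot B ($152) — total 149+125+158+166+152 = $750.
Swapping Rivera↔Tanaka (Rivera→Lot G $82, Tanaka→Lot B $166) loses 53.

Max total: $750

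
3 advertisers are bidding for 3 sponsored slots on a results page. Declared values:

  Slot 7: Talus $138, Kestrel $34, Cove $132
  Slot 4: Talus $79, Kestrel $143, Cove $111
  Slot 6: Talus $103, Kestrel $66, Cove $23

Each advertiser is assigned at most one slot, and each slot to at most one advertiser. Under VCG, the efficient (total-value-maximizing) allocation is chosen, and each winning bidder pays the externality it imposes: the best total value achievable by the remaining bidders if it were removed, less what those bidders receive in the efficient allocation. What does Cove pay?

Cove pays $35.

Efficient allocation: Talus→Slot 6 ($103), Kestrel→Slot 4 ($143), Cove→Slot 7 ($132); total welfare W = $378.
Cove receives Slot 7 at value $132, so the others get W − 132 = $246.
Without Cove: best allocation of the remaining 2 bidders over all 3 slots is Talus→Slot 7 ($138), Kestrel→Slot 4 ($143), total $281.
VCG payment = (others' best without Cove) − (others' welfare with Cove) = 281 − 246 = $35.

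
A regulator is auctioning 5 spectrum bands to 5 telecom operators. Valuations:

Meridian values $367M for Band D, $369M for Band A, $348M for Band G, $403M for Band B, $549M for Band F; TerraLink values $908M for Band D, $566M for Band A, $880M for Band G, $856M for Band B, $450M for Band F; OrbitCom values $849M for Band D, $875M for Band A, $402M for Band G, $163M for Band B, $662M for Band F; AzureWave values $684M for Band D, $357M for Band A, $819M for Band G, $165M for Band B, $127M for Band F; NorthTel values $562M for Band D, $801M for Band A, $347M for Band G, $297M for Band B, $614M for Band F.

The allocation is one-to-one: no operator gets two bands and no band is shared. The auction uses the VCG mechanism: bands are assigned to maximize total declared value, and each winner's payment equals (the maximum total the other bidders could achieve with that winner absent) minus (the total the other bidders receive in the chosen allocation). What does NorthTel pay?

NorthTel pays $78M.

Efficient allocation: Meridian→Band F ($549M), TerraLink→Band B ($856M), OrbitCom→Band D ($849M), AzureWave→Band G ($819M), NorthTel→Band A ($801M); total welfare W = $3874M.
NorthTel receives Band A at value $801M, so the others get W − 801 = $3073M.
Without NorthTel: best allocation of the remaining 4 bidders over all 5 bands is Meridian→Band F ($549M), TerraLink→Band D ($908M), OrbitCom→Band A ($875M), AzureWave→Band G ($819M), total $3151M.
VCG payment = (others' best without NorthTel) − (others' welfare with NorthTel) = 3151 − 3073 = $78M.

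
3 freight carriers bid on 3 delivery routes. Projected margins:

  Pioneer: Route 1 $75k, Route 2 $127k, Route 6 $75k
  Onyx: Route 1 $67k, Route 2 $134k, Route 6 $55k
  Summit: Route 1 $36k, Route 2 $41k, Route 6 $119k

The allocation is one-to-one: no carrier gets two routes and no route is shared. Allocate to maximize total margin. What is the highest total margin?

Optimal: Pioneer→Route 1 ($75k), Onyx→Route 2 ($134k), Summit→Route 6 ($119k) — total 75+134+119 = $328k.
Row-greedy (each carrier in turn takes its best remaining route) gives $313k, worse by 15.
Next-best assignment: Pioneer→Route 2, Onyx→Route 1, Summit→Route 6 = $313k.
Every other assignment is strictly worse.

Max total: $328k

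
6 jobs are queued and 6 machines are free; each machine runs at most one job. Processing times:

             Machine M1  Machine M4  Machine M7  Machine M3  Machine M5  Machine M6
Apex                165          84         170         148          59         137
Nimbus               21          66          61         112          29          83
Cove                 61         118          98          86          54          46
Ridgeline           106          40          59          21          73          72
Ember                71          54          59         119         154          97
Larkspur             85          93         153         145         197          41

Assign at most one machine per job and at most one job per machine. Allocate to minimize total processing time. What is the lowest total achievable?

Minimum total: 280 min

Optimal: Apex→Machine M4 (84 min), Nimbus→Machine M1 (21 min), Cove→Machine M5 (54 min), Ridgeline→Machine M3 (21 min), Ember→Machine M7 (59 min), Larkspur→Machine M6 (41 min) — total 84+21+54+21+59+41 = 280 min.
Row-greedy (each job in turn takes its cheapest remaining machine) gives 354 min, worse by 74.
Next-best assignment: Apex→Machine M5, Nimbus→Machine M1, Cove→Machine M7, Ridgeline→Machine M3, Ember→Machine M4, Larkspur→Machine M6 = 294 min.
Swapping Ridgeline↔Larkspur (Ridgeline→Machine M6 72 min, Larkspur→Machine M3 145 min) adds 155.
Every other assignment is strictly worse.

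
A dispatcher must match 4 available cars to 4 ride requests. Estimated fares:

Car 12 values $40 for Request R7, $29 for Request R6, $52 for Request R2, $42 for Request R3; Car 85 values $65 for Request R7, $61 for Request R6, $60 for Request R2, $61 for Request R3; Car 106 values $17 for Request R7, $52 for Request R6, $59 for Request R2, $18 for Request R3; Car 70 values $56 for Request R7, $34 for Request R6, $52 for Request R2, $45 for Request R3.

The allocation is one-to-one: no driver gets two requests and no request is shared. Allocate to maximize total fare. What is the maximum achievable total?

Optimal: Car 12→Request R2 ($52), Car 85→Request R3 ($61), Car 106→Request R6 ($52), Car 70→Request R7 ($56) — total 52+61+52+56 = $221.
Max-entry greedy (repeatedly take the single best remaining cell) gives $198, worse by 23.
Next-best assignment: Car 12→Request R3, Car 85→Request R6, Car 106→Request R2, Car 70→Request R7 = $218.

Maximum total: $221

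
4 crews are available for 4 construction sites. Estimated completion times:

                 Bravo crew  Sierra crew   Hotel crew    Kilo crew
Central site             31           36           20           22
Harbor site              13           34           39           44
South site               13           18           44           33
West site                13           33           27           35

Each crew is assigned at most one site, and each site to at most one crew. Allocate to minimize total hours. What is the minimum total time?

Min total: 80 hours

Optimal: Bravo crew→Harbor site (13 hours), Sierra crew→South site (18 hours), Hotel crew→West site (27 hours), Kilo crew→Central site (22 hours) — total 13+18+27+22 = 80 hours.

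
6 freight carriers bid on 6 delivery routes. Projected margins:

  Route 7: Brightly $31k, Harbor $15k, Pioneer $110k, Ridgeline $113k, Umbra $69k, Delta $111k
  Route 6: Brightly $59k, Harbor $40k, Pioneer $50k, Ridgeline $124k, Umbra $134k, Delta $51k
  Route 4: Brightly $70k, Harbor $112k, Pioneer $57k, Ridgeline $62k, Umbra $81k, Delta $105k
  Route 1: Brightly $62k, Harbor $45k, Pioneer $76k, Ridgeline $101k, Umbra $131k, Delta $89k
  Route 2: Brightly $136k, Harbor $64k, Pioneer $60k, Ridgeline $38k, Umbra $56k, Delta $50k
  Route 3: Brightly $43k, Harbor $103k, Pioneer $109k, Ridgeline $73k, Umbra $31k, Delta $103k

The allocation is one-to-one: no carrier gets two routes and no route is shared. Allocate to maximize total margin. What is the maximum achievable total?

Optimal: Brightly→Route 2 ($136k), Harbor→Route 4 ($112k), Pioneer→Route 3 ($109k), Ridgeline→Route 6 ($124k), Umbra→Route 1 ($131k), Delta→Route 7 ($111k) — total 136+112+109+124+131+111 = $723k.
Column-greedy (each route in turn goes to its best remaining carrier) gives $693k, worse by 30.

Maximum total: $723k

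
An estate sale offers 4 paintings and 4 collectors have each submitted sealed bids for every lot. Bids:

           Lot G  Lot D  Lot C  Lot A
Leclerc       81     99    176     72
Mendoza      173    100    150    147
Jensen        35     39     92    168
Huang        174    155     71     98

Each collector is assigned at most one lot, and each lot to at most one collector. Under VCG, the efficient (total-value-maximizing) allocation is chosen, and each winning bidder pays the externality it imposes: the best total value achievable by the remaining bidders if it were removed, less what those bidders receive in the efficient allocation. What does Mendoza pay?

Mendoza pays $19.

Efficient allocation: Leclerc→Lot C ($176), Mendoza→Lot G ($173), Jensen→Lot A ($168), Huang→Lot D ($155); total welfare W = $672.
Mendoza receives Lot G at value $173, so the others get W − 173 = $499.
Without Mendoza: best allocation of the remaining 3 bidders over all 4 lots is Leclerc→Lot C ($176), Jensen→Lot A ($168), Huang→Lot G ($174), total $518.
VCG payment = (others' best without Mendoza) − (others' welfare with Mendoza) = 518 − 499 = $19.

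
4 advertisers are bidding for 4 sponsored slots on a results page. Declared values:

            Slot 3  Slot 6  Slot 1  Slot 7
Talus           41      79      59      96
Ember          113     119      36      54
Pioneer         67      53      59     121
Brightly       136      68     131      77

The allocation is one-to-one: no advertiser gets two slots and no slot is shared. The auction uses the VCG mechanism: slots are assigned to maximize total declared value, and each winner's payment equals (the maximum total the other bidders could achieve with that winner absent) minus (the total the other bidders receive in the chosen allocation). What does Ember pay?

Efficient allocation: Talus→Slot 6 ($79), Ember→Slot 3 ($113), Pioneer→Slot 7 ($121), Brightly→Slot 1 ($131); total welfare W = $444.
Ember receives Slot 3 at value $113, so the others get W − 113 = $331.
Without Ember: best allocation of the remaining 3 bidders over all 4 slots is Talus→Slot 6 ($79), Pioneer→Slot 7 ($121), Brightly→Slot 3 ($136), total $336.
VCG payment = (others' best without Ember) − (others' welfare with Ember) = 336 − 331 = $5.

Ember pays $5.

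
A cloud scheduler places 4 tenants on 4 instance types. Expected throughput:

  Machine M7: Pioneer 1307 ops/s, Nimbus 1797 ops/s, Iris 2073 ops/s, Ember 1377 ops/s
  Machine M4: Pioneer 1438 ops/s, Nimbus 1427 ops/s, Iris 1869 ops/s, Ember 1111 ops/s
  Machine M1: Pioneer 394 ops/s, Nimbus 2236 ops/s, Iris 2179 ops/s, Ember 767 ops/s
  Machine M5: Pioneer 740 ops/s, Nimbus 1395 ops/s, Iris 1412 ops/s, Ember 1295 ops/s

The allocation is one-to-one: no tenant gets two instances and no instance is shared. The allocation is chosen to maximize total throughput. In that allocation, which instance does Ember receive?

Optimal: Pioneer→Machine M4 (1438 ops/s), Nimbus→Machine M1 (2236 ops/s), Iris→Machine M7 (2073 ops/s), Ember→Machine M5 (1295 ops/s) — total 1438+2236+2073+1295 = 7042 ops/s.
Swapping Nimbus↔Iris (Nimbus→Machine M7 1797 ops/s, Iris→Machine M1 2179 ops/s) loses 333.
Ember's own top instance is Machine M7 (1377 ops/s), but forcing Ember→Machine M7 and reassigning the rest optimally gives only 6463 ops/s — worse by 579.

Ember receives Machine M5.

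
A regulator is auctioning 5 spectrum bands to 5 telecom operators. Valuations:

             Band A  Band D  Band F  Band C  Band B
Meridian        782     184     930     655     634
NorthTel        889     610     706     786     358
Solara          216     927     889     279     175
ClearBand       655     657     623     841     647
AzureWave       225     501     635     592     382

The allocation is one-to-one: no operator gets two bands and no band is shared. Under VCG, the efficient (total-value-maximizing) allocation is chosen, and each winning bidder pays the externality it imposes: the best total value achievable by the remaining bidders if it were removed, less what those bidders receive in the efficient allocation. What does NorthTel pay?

NorthTel pays $89M.

Efficient allocation: Meridian→Band F ($930M), NorthTel→Band A ($889M), Solara→Band D ($927M), ClearBand→Band B ($647M), AzureWave→Band C ($592M); total welfare W = $3985M.
NorthTel receives Band A at value $889M, so the others get W − 889 = $3096M.
Without NorthTel: best allocation of the remaining 4 bidders over all 5 bands is Meridian→Band A ($782M), Solara→Band D ($927M), ClearBand→Band C ($841M), AzureWave→Band F ($635M), total $3185M.
VCG payment = (others' best without NorthTel) − (others' welfare with NorthTel) = 3185 − 3096 = $89M.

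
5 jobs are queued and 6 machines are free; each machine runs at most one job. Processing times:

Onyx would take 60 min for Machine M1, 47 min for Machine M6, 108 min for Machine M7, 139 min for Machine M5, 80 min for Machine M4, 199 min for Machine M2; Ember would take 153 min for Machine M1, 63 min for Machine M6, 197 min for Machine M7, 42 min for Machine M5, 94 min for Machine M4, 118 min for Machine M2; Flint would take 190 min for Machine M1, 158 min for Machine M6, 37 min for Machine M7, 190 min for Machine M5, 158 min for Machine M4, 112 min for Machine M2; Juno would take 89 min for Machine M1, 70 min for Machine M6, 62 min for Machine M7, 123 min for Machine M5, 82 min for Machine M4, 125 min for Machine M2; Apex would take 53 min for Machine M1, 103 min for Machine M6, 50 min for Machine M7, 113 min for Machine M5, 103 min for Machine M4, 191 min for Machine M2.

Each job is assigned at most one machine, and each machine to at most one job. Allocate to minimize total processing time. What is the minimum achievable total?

This is a one-to-one assignment (minimum-cost bipartite matching).
Optimal: Onyx→Machine M6 (47 min), Ember→Machine M5 (42 min), Flint→Machine M7 (37 min), Juno→Machine M4 (82 min), Apex→Machine M1 (53 min) — total 47+42+37+82+53 = 261 min.
Next-best assignment: Onyx→Machine M4, Ember→Machine M5, Flint→Machine M7, Juno→Machine M6, Apex→Machine M1 = 282 min.

Minimum total: 261 min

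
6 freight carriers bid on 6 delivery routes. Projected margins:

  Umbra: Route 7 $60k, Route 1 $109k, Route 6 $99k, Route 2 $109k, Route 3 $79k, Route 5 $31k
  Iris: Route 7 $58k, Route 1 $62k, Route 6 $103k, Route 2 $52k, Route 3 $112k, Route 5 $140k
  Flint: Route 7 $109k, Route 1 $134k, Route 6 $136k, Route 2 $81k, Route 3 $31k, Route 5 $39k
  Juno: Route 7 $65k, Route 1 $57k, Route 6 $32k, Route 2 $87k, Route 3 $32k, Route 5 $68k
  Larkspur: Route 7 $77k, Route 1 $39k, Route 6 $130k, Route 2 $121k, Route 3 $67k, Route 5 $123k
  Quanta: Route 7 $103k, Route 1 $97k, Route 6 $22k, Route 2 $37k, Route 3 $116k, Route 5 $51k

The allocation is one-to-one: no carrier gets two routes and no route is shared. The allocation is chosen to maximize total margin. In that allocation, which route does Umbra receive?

Umbra receives Route 2.

Optimal: Umbra→Route 2 ($109k), Iris→Route 5 ($140k), Flint→Route 1 ($134k), Juno→Route 7 ($65k), Larkspur→Route 6 ($130k), Quanta→Route 3 ($116k) — total 109+140+134+65+130+116 = $694k.
Max-entry greedy (repeatedly take the single best remaining cell) gives $687k, worse by 7.
Next-best assignment: Umbra→Route 1, Iris→Route 5, Flint→Route 7, Juno→Route 2, Larkspur→Route 6, Quanta→Route 3 = $691k.
No other one-to-one assignment exceeds $694k.
Umbra's own top route is Route 1 ($109k), but forcing Umbra→Route 1 and reassigning the rest optimally gives only $691k — worse by 3.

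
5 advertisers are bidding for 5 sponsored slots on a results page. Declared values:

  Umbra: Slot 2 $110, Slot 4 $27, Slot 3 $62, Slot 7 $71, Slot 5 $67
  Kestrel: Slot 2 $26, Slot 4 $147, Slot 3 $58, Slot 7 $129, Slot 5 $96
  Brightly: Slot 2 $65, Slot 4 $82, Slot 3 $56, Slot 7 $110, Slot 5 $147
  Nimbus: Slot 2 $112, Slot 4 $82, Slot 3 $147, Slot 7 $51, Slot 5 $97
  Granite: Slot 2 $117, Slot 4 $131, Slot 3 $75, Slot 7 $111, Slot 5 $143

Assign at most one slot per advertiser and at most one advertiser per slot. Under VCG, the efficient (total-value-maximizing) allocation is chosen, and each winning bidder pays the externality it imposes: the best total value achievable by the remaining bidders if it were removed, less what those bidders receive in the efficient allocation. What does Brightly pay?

Brightly pays $30.

Efficient allocation: Umbra→Slot 2 ($110), Kestrel→Slot 7 ($129), Brightly→Slot 5 ($147), Nimbus→Slot 3 ($147), Granite→Slot 4 ($131); total welfare W = $664.
Brightly receives Slot 5 at value $147, so the others get W − 147 = $517.
Without Brightly: best allocation of the remaining 4 bidders over all 5 slots is Umbra→Slot 2 ($110), Kestrel→Slot 4 ($147), Nimbus→Slot 3 ($147), Granite→Slot 5 ($143), total $547.
VCG payment = (others' best without Brightly) − (others' welfare with Brightly) = 547 − 517 = $30.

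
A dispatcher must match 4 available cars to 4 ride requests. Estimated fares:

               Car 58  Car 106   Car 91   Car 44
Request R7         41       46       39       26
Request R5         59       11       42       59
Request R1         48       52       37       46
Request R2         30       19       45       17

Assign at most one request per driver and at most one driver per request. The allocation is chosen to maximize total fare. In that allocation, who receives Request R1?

Optimal: Car 58→Request R1 ($48), Car 106→Request R7 ($46), Car 91→Request R2 ($45), Car 44→Request R5 ($59) — total 48+46+45+59 = $198.
Row-greedy (each driver in turn takes its best remaining request) gives $182, worse by 16.
Next-best assignment: Car 58→Request R7, Car 106→Request R1, Car 91→Request R2, Car 44→Request R5 = $197.
Swapping Car 44↔Car 106 (Car 44→Request R7 $26, Car 106→Request R5 $11) loses 68.
No other one-to-one assignment exceeds $198.
Car 58's own top request is Request R5 ($59), but forcing Car 58→Request R5 and reassigning the rest optimally gives only $196 — worse by 2.

Car 58 receives Request R1.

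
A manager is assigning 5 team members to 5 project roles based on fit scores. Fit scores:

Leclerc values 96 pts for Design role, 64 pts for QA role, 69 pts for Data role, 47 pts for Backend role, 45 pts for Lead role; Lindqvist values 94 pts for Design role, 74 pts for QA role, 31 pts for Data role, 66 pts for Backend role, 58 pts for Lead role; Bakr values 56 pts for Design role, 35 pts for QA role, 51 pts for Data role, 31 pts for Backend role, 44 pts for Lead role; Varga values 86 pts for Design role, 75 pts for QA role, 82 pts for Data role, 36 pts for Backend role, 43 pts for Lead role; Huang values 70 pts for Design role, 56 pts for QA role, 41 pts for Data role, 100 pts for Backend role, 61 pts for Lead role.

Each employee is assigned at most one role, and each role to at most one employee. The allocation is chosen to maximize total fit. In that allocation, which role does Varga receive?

Optimal: Leclerc→Design role (96 pts), Lindqvist→QA role (74 pts), Bakr→Lead role (44 pts), Varga→Data role (82 pts), Huang→Backend role (100 pts) — total 96+74+44+82+100 = 396 pts.
Column-greedy (each role in turn goes to its best remaining employee) gives 380 pts, worse by 16.
Next-best assignment: Leclerc→QA role, Lindqvist→Design role, Bakr→Lead role, Varga→Data role, Huang→Backend role = 384 pts.
Swapping Bakr↔Huang (Bakr→Backend role 31 pts, Huang→Lead role 61 pts) loses 52.
No other one-to-one assignment exceeds 396 pts.
Varga's own top role is Design role (86 pts), but forcing Varga→Design role and reassigning the rest optimally gives only 373 pts — worse by 23.

Varga receives Data role.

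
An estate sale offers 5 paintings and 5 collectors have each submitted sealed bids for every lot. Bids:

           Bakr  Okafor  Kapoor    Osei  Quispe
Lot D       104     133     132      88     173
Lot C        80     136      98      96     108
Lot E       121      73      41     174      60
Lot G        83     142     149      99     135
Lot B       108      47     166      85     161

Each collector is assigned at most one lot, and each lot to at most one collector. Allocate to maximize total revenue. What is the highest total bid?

Optimal: Bakr→Lot B ($108), Okafor→Lot C ($136), Kapoor→Lot G ($149), Osei→Lot E ($174), Quispe→Lot D ($173) — total 108+136+149+174+173 = $740.
Max-entry greedy (repeatedly take the single best remaining cell) gives $735, worse by 5.
Swapping Kapoor↔Bakr (Kapoor→Lot B $166, Bakr→Lot G $83) loses 8.
No other one-to-one assignment exceeds $740.

Maximum total: $740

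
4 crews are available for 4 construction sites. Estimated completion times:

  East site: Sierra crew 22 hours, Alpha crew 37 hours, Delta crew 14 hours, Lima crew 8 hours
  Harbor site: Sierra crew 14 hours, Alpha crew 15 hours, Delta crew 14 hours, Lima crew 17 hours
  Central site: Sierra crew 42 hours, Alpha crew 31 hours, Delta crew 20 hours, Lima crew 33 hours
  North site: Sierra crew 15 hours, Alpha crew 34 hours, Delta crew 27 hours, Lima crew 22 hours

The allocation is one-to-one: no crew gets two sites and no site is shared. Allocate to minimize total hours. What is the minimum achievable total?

Optimal: Sierra crew→North site (15 hours), Alpha crew→Harbor site (15 hours), Delta crew→Central site (20 hours), Lima crew→East site (8 hours) — total 15+15+20+8 = 58 hours.
Row-greedy (each crew in turn takes its cheapest remaining site) gives 81 hours, worse by 23.
Every other assignment is strictly worse.

Min total: 58 hours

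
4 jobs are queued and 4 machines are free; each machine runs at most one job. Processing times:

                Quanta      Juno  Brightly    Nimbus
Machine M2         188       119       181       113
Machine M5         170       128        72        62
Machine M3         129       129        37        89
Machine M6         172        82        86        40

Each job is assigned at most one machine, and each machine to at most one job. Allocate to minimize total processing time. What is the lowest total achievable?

Minimum total: 360 min

Treat this as an assignment problem: match each job to one machine.
Optimal: Quanta→Machine M3 (129 min), Juno→Machine M2 (119 min), Brightly→Machine M5 (72 min), Nimbus→Machine M6 (40 min) — total 129+119+72+40 = 360 min.
Min-entry greedy (repeatedly take the single cheapest remaining cell) gives 366 min, worse by 6.
Next-best assignment: Quanta→Machine M5, Juno→Machine M2, Brightly→Machine M3, Nimbus→Machine M6 = 366 min.
Checked against all permutations: 360 min is optimal.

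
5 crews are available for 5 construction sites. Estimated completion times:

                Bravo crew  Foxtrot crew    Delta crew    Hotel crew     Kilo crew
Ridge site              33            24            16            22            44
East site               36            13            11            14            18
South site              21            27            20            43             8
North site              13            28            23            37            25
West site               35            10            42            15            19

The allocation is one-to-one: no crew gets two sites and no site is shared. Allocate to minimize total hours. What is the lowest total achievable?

Minimum total: 61 hours

Optimal: Bravo crew→North site (13 hours), Foxtrot crew→West site (10 hours), Delta crew→Ridge site (16 hours), Hotel crew→East site (14 hours), Kilo crew→South site (8 hours) — total 13+10+16+14+8 = 61 hours.
Column-greedy (each site in turn goes to its cheapest remaining crew) gives 65 hours, worse by 4.
Next-best assignment: Bravo crew→North site, Foxtrot crew→West site, Delta crew→East site, Hotel crew→Ridge site, Kilo crew→South site = 64 hours.
Checked against all permutations: 61 hours is optimal.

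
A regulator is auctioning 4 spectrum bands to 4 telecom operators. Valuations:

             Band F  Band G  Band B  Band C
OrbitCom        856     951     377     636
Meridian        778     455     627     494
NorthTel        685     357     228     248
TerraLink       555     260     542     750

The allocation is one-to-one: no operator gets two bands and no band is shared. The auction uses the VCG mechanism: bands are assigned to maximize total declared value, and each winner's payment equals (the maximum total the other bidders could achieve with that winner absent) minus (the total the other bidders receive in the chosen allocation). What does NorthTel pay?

Efficient allocation: OrbitCom→Band G ($951M), Meridian→Band B ($627M), NorthTel→Band F ($685M), TerraLink→Band C ($750M); total welfare W = $3013M.
NorthTel receives Band F at value $685M, so the others get W − 685 = $2328M.
Without NorthTel: best allocation of the remaining 3 bidders over all 4 bands is OrbitCom→Band G ($951M), Meridian→Band F ($778M), TerraLink→Band C ($750M), total $2479M.
VCG payment = (others' best without NorthTel) − (others' welfare with NorthTel) = 2479 − 2328 = $151M.

NorthTel pays $151M.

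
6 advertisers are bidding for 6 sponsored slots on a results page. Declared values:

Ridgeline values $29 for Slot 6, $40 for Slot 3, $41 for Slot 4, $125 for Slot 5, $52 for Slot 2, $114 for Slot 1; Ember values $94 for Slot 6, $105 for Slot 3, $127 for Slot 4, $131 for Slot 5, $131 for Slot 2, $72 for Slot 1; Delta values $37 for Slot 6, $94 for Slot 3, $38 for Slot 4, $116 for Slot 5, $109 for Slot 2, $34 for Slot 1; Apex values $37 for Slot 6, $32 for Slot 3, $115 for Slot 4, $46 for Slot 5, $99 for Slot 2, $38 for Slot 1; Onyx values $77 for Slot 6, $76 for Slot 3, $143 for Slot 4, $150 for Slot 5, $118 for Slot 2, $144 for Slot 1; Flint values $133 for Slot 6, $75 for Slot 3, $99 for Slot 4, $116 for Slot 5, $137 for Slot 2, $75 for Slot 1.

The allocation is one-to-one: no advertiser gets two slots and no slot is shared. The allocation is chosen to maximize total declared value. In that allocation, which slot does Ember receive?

Ember receives Slot 2.

This is the linear assignment problem.
Optimal: Ridgeline→Slot 5 ($125), Ember→Slot 2 ($131), Delta→Slot 3 ($94), Apex→Slot 4 ($115), Onyx→Slot 1 ($144), Flint→Slot 6 ($133) — total 125+131+94+115+144+133 = $742.
Column-greedy (each slot in turn goes to its best remaining advertiser) gives $653, worse by 89.
Next-best assignment: Ridgeline→Slot 1, Ember→Slot 2, Delta→Slot 3, Apex→Slot 4, Onyx→Slot 5, Flint→Slot 6 = $737.
Ember's own top slot is Slot 5 ($131), but forcing Ember→Slot 5 and reassigning the rest optimally gives only $714 — worse by 28.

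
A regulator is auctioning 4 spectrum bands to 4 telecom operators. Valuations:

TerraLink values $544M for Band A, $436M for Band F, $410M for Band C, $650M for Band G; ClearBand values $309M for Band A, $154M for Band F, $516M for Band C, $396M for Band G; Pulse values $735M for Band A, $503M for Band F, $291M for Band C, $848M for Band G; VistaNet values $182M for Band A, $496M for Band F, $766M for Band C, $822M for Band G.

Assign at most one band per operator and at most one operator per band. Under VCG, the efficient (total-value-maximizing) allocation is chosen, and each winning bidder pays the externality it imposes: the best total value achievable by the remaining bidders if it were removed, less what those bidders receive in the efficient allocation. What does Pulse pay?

Efficient allocation: TerraLink→Band F ($436M), ClearBand→Band C ($516M), Pulse→Band A ($735M), VistaNet→Band G ($822M); total welfare W = $2509M.
Pulse receives Band A at value $735M, so the others get W − 735 = $1774M.
Without Pulse: best allocation of the remaining 3 bidders over all 4 bands is TerraLink→Band A ($544M), ClearBand→Band C ($516M), VistaNet→Band G ($822M), total $1882M.
VCG payment = (others' best without Pulse) − (others' welfare with Pulse) = 1882 − 1774 = $108M.

Pulse pays $108M.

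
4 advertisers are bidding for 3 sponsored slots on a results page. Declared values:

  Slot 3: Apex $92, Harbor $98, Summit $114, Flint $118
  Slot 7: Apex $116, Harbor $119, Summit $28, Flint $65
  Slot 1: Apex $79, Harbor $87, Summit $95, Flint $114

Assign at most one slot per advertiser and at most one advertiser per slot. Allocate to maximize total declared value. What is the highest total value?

Maximum total: $347

Optimal: Summit→Slot 3 ($114), Harbor→Slot 7 ($119), Flint→Slot 1 ($114) — total 114+119+114 = $347.
Next-best assignment: Summit→Slot 3, Apex→Slot 7, Flint→Slot 1 = $344.
Swapping Summit↔Flint (Summit→Slot 1 $95, Flint→Slot 3 $118) loses 15.
No other one-to-one assignment exceeds $347.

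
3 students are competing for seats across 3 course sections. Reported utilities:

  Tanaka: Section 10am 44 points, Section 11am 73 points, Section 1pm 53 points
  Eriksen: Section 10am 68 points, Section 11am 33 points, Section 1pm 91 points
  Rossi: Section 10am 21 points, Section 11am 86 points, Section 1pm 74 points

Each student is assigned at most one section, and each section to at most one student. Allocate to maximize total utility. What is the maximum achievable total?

Maximum total: 221 points

Optimal: Tanaka→Section 10am (44 points), Eriksen→Section 1pm (91 points), Rossi→Section 11am (86 points) — total 44+91+86 = 221 points.
Row-greedy (each student in turn takes its best remaining section) gives 185 points, worse by 36.
Next-best assignment: Tanaka→Section 11am, Eriksen→Section 10am, Rossi→Section 1pm = 215 points.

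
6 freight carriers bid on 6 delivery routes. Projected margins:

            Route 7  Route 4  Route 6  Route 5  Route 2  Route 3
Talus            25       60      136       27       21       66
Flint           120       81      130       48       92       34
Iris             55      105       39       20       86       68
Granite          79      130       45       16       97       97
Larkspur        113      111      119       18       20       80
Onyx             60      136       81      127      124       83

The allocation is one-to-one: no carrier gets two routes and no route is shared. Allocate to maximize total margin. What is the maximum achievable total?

Optimal: Talus→Route 6 ($136k), Flint→Route 7 ($120k), Iris→Route 2 ($86k), Granite→Route 4 ($130k), Larkspur→Route 3 ($80k), Onyx→Route 5 ($127k) — total 136+120+86+130+80+127 = $679k.
Row-greedy (each carrier in turn takes its best remaining route) gives $665k, worse by 14.
No other one-to-one assignment exceeds $679k.

Max total: $679k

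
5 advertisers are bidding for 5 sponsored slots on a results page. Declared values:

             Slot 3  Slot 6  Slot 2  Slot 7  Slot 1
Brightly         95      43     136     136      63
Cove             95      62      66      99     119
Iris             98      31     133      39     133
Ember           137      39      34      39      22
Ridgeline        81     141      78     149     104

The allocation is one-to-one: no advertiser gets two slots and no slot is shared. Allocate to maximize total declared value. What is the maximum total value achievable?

Max total: $666

Optimal: Brightly→Slot 7 ($136), Cove→Slot 1 ($119), Iris→Slot 2 ($133), Ember→Slot 3 ($137), Ridgeline→Slot 6 ($141) — total 136+119+133+137+141 = $666.
Column-greedy (each slot in turn goes to its best remaining advertiser) gives $646, worse by 20.
Next-best assignment: Brightly→Slot 2, Cove→Slot 7, Iris→Slot 1, Ember→Slot 3, Ridgeline→Slot 6 = $646.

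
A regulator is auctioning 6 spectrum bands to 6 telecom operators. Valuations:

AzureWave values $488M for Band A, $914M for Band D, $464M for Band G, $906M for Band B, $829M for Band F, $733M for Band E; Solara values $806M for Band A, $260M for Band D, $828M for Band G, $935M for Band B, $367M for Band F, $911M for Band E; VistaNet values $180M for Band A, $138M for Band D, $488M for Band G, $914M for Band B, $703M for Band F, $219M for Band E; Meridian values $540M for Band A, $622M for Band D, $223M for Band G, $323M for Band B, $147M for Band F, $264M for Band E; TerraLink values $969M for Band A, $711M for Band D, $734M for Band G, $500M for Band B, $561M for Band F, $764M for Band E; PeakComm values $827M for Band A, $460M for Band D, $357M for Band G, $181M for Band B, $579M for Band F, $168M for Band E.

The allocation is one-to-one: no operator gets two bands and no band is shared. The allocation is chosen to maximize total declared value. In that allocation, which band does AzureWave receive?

AzureWave receives Band F.

Optimal: AzureWave→Band F ($829M), Solara→Band E ($911M), VistaNet→Band B ($914M), Meridian→Band D ($622M), TerraLink→Band G ($734M), PeakComm→Band A ($827M) — total 829+911+914+622+734+827 = $4837M.
AzureWave's own top band is Band D ($914M), but forcing AzureWave→Band D and reassigning the rest optimally gives only $4592M — worse by 245.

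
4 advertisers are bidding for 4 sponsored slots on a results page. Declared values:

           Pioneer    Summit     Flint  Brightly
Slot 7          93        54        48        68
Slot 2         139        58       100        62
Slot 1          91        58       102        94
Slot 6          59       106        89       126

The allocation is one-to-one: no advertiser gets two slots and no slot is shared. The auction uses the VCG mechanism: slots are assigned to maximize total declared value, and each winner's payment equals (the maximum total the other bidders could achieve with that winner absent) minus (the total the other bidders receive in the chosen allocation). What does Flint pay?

Flint pays $20.

Efficient allocation: Pioneer→Slot 2 ($139), Summit→Slot 7 ($54), Flint→Slot 1 ($102), Brightly→Slot 6 ($126); total welfare W = $421.
Flint receives Slot 1 at value $102, so the others get W − 102 = $319.
Without Flint: best allocation of the remaining 3 bidders over all 4 slots is Pioneer→Slot 2 ($139), Summit→Slot 6 ($106), Brightly→Slot 1 ($94), total $339.
VCG payment = (others' best without Flint) − (others' welfare with Flint) = 339 − 319 = $20.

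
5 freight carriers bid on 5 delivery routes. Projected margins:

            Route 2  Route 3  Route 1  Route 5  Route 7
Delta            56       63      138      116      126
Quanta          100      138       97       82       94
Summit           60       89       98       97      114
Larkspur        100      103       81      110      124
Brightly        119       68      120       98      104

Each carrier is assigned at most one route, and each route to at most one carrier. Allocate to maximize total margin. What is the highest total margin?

This is the linear assignment problem.
Optimal: Delta→Route 1 ($138k), Quanta→Route 3 ($138k), Summit→Route 7 ($114k), Larkspur→Route 5 ($110k), Brightly→Route 2 ($119k) — total 138+138+114+110+119 = $619k.
Checked against all permutations: $619k is optimal.

Maximum total: $619k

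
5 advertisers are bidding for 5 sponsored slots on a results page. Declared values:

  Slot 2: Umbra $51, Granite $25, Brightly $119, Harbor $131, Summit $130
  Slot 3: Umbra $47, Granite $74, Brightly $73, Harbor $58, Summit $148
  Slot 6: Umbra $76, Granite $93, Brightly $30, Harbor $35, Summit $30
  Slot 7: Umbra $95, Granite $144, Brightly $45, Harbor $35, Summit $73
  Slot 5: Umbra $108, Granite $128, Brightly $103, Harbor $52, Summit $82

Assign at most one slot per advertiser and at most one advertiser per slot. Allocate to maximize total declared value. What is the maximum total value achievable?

Maximum total: $602

This is a one-to-one assignment (maximum-weight bipartite matching).
Optimal: Umbra→Slot 6 ($76), Granite→Slot 7 ($144), Brightly→Slot 5 ($103), Harbor→Slot 2 ($131), Summit→Slot 3 ($148) — total 76+144+103+131+148 = $602.
Max-entry greedy (repeatedly take the single best remaining cell) gives $561, worse by 41.
Every other assignment is strictly worse.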